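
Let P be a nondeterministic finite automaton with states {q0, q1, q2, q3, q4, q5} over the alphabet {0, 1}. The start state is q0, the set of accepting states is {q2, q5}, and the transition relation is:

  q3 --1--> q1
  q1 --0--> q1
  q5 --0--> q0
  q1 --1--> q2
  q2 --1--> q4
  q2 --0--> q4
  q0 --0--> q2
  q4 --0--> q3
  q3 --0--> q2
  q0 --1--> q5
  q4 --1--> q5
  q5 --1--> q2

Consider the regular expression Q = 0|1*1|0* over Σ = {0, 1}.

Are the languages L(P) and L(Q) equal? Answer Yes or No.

The string 001 is accepted by P but rejected by Q.
So L(P) ≠ L(Q).

No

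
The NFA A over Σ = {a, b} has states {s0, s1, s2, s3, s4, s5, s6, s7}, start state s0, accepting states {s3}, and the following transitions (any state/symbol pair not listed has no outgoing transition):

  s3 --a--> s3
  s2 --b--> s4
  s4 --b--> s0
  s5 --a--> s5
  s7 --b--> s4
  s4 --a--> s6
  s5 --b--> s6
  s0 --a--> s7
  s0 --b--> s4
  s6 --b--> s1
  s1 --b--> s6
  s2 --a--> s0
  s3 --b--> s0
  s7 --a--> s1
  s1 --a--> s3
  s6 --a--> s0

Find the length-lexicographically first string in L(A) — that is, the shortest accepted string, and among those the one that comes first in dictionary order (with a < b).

A breadth-first search from s0 reaches an accepting state first via the path s0 → s7 → s1 → s3 on input aaa.
No string of length < 3 is accepted (BFS exhausts all shorter strings without reaching an accepting state), and aaa is the lexicographically least accepting string of length 3.

aaa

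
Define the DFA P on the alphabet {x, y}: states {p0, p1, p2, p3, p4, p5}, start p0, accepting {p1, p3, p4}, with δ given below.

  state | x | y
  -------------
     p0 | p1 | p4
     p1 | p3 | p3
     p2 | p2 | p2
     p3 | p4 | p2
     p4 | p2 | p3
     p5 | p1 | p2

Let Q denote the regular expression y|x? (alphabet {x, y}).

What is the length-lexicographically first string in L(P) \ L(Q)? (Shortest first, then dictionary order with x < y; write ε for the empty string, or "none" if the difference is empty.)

xx

The string xx is accepted by P but not by Q.
No shorter string lies in the difference, and xx is the lexicographically first length-2 string in L(P) \ L(Q).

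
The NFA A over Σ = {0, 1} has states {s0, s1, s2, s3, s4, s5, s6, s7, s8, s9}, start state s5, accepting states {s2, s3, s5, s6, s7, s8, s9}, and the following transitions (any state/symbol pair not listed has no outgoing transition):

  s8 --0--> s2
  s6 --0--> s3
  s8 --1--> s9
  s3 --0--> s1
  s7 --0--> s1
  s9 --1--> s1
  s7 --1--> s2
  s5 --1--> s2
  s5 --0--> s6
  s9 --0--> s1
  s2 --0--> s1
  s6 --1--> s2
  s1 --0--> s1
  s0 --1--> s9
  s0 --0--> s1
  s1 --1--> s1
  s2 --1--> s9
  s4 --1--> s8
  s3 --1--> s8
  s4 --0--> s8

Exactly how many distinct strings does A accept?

11

The useful subgraph on states {s2, s3, s5, s6, s8, s9} is acyclic, so L(A) is finite; the longest accepting path visits 6 useful states, giving maximum string length 5.
Counting accepting paths from s5 by length: 1 of length 0, 2 of length 1, 3 of length 2, 2 of length 3, 2 of length 4, 1 of length 5. Total 11.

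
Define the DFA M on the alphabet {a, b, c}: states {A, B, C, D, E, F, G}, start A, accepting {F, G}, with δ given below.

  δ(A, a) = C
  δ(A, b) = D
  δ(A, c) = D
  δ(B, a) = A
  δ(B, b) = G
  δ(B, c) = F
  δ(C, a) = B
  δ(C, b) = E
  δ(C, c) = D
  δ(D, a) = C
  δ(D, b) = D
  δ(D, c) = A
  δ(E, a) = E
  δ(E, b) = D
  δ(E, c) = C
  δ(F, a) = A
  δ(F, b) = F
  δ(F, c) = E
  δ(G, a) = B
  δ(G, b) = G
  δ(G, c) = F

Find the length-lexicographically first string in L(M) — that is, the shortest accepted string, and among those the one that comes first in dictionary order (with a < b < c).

aab

A breadth-first search from A reaches an accepting state first via the path A → C → B → G on input aab.
No string of length < 3 is accepted (BFS exhausts all shorter strings without reaching an accepting state), and aab is the lexicographically least accepting string of length 3.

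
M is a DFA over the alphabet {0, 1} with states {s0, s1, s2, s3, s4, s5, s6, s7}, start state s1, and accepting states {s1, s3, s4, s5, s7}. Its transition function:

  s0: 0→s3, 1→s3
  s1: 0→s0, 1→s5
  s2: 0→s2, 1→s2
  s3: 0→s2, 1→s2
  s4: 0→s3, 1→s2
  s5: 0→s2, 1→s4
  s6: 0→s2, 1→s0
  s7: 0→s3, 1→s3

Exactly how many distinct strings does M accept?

6

The useful subgraph on states {s0, s1, s3, s4, s5} is acyclic, so L(M) is finite; the longest accepting path visits 4 useful states, giving maximum string length 3.
Counting accepting paths from s1 by length: 1 of length 0, 1 of length 1, 3 of length 2, 1 of length 3. Total 6.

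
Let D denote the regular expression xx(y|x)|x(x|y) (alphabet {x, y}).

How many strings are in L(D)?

The expression has no Kleene star, so L(D) is finite. Expanding the alternatives gives {xx, xy, xxx, xxy}.
That is 2 of length 2, 2 of length 3: 4 strings in all.

4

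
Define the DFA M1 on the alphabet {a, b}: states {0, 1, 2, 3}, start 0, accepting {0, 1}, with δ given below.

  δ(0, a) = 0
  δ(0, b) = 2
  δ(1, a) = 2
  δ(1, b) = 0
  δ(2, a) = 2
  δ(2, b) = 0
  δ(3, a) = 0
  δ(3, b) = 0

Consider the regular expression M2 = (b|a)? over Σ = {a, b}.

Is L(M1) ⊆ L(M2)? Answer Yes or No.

The string aa is in L(M1) but not in L(M2).
So L(M1) ⊄ L(M2).

No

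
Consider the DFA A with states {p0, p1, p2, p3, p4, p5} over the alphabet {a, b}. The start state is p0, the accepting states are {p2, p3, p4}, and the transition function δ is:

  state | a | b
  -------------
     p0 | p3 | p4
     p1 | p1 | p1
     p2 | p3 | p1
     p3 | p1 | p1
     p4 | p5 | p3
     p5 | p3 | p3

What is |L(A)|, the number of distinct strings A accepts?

5

The useful subgraph on states {p0, p3, p4, p5} is acyclic, so L(A) is finite; the longest accepting path visits 4 useful states, giving maximum string length 3.
Counting accepting paths from p0 by length: 2 of length 1, 1 of length 2, 2 of length 3. Total 5.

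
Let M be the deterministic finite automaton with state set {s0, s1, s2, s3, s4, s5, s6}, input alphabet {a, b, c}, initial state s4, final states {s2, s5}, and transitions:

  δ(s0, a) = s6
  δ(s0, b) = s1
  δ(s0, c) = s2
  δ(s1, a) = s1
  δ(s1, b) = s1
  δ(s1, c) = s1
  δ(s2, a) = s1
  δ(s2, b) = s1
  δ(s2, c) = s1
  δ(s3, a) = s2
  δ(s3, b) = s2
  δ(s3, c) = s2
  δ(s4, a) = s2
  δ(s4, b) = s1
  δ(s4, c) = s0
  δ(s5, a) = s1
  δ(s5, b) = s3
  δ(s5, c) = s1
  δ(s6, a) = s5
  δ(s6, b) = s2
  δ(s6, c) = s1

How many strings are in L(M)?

The useful subgraph on states {s0, s2, s3, s4, s5, s6} is acyclic, so L(M) is finite; the longest accepting path visits 6 useful states, giving maximum string length 5.
Counting accepting paths from s4 by length: 1 of length 1, 1 of length 2, 2 of length 3, 3 of length 5. Total 7.

7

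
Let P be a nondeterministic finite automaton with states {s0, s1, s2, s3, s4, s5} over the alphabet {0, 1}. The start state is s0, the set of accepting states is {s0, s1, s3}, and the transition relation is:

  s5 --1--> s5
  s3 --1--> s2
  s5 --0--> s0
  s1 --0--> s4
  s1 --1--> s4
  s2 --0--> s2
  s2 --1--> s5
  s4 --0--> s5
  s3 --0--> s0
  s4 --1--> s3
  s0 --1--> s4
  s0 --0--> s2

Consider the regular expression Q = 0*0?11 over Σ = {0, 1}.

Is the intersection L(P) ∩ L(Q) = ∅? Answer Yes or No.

No

The string 11 is accepted by both P and Q.
Hence L(P) ∩ L(Q) ≠ ∅.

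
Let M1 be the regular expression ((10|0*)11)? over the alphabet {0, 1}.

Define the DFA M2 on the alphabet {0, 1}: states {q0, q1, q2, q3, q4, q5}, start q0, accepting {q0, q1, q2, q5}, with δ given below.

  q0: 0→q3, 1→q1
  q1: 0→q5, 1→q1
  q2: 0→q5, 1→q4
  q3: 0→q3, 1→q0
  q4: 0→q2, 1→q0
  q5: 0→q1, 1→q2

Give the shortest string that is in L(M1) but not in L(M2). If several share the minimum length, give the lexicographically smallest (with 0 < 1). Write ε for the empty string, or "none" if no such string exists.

1011

The string 1011 is accepted by M1 but not by M2.
No shorter string lies in the difference, and 1011 is the lexicographically first length-4 string in L(M1) \ L(M2).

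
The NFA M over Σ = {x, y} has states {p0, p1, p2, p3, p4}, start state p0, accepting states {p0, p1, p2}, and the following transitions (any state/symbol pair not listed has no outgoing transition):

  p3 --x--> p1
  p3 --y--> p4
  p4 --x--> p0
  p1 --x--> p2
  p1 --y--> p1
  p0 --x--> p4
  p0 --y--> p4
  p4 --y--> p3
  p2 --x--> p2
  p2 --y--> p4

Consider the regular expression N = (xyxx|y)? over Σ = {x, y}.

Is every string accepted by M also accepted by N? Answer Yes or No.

The string xx is in L(M) but not in L(N).
So L(M) ⊄ L(N).

No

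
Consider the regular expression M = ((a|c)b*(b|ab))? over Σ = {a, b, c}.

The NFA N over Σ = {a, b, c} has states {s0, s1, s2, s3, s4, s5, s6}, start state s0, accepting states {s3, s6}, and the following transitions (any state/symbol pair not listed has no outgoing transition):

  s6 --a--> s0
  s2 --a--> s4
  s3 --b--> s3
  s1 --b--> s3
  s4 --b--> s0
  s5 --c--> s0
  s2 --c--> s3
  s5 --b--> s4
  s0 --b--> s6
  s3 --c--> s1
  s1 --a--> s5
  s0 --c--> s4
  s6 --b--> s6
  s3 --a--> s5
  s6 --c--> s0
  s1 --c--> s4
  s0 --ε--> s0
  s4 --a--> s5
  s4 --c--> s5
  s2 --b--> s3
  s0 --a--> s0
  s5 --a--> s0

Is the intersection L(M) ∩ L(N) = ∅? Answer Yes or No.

The string ab is accepted by both M and N.
Hence L(M) ∩ L(N) ≠ ∅.

No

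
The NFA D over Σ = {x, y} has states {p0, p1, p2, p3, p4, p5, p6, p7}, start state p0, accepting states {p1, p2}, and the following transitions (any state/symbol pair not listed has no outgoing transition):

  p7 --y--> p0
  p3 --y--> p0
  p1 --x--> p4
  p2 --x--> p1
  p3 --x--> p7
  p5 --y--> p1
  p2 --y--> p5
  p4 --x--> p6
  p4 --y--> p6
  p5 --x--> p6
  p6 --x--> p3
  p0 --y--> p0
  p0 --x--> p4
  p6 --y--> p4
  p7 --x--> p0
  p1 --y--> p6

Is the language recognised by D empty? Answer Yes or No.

Yes

The states reachable from the start state are {p0, p3, p4, p6, p7}.
None of the accepting states {p1, p2} is reachable, so no string is accepted and L(D) = ∅.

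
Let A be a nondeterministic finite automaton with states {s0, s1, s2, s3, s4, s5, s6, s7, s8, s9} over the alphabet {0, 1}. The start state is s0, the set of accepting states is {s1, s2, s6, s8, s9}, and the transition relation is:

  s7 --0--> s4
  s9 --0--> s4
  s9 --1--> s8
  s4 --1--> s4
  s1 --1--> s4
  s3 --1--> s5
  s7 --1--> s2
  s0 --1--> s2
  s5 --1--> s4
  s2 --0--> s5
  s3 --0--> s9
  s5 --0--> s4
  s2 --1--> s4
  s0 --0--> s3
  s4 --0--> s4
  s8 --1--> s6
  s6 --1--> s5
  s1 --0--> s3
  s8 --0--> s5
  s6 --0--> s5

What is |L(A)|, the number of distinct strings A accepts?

The useful subgraph on states {s0, s2, s3, s6, s8, s9} is acyclic, so L(A) is finite; the longest accepting path visits 5 useful states, giving maximum string length 4.
Counting accepting paths from s0 by length: 1 of length 1, 1 of length 2, 1 of length 3, 1 of length 4. Total 4.

4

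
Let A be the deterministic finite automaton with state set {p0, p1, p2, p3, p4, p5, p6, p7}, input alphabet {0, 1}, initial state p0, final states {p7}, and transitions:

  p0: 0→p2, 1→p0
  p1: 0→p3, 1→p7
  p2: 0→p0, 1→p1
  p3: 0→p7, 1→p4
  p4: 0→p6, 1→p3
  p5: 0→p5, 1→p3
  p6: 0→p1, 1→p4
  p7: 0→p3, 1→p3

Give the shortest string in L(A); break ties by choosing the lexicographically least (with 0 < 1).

A breadth-first search from p0 reaches an accepting state first via the path p0 → p2 → p1 → p7 on input 011.
No string of length < 3 is accepted (BFS exhausts all shorter strings without reaching an accepting state), and 011 is the lexicographically least accepting string of length 3.

011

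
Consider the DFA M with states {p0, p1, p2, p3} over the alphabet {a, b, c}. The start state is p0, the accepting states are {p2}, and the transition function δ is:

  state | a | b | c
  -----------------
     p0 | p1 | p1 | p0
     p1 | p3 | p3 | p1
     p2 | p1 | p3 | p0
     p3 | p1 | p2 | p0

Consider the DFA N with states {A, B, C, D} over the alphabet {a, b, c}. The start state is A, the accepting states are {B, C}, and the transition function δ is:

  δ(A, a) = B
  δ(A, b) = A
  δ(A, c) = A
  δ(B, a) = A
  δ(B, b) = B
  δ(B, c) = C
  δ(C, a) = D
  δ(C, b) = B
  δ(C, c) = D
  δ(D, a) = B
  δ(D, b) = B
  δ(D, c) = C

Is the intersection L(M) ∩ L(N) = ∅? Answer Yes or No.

The string abb is accepted by both M and N.
Hence L(M) ∩ L(N) ≠ ∅.

No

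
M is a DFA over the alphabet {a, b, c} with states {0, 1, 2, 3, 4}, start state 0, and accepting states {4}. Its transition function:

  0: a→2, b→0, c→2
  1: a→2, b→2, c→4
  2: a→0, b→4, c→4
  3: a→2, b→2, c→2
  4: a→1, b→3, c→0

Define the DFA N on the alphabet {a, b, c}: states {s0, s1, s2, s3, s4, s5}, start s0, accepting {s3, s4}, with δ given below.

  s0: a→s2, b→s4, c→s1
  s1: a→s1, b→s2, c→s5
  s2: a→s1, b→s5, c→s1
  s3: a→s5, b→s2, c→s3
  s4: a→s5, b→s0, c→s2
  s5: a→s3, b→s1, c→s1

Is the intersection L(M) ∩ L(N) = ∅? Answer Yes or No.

No

The string abac is accepted by both M and N.
Hence L(M) ∩ L(N) ≠ ∅.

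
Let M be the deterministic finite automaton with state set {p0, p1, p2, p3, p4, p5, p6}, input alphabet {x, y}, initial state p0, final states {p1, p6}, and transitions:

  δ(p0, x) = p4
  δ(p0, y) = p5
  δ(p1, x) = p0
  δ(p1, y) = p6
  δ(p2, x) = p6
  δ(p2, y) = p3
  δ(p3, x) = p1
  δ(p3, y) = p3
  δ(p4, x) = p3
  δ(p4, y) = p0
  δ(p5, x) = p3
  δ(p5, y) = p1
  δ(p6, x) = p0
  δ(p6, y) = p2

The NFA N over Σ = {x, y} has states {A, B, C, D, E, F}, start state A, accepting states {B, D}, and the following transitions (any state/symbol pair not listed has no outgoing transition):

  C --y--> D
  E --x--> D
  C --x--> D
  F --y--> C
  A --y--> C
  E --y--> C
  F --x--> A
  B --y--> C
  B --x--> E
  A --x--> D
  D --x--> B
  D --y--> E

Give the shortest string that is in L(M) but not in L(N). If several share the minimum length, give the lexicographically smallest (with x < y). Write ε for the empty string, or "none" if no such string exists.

xxx

The string xxx is accepted by M but not by N.
No shorter string lies in the difference, and xxx is the lexicographically first length-3 string in L(M) \ L(N).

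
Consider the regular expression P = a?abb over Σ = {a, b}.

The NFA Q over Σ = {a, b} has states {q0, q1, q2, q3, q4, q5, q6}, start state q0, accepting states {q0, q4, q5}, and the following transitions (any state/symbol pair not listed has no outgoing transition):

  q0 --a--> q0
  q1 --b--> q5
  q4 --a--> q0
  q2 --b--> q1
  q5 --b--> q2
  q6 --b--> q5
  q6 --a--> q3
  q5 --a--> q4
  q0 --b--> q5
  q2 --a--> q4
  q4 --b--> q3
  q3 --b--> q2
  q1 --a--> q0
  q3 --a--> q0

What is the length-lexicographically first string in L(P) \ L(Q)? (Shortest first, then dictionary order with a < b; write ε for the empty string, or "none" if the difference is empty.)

The string abb is accepted by P but not by Q.
No shorter string lies in the difference, and abb is the lexicographically first length-3 string in L(P) \ L(Q).

abb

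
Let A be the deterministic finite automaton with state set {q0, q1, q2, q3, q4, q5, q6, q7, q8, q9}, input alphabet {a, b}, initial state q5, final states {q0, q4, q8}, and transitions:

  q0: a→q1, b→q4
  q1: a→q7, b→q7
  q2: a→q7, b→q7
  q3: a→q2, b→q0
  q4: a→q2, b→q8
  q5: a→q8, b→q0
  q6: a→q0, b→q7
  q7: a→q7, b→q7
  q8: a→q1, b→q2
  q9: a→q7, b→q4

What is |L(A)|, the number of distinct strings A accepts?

The useful subgraph on states {q0, q4, q5, q8} is acyclic, so L(A) is finite; the longest accepting path visits 4 useful states, giving maximum string length 3.
Counting accepting paths from q5 by length: 2 of length 1, 1 of length 2, 1 of length 3. Total 4.

4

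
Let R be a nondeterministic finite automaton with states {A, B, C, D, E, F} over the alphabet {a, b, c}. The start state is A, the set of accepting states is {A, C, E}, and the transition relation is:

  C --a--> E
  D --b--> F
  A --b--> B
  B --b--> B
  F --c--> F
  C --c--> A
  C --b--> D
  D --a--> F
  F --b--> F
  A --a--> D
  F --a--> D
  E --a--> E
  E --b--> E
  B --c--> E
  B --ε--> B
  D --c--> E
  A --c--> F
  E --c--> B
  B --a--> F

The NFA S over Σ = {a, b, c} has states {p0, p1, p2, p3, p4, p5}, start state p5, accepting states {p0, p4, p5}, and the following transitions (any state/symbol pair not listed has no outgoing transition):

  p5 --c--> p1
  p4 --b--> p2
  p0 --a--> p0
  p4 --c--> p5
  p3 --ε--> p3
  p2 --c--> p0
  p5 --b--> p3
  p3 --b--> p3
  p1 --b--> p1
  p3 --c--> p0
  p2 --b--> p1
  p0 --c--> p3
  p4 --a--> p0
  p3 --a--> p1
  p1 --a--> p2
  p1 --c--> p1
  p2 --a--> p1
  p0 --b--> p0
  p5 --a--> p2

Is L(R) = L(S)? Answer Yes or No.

Yes

Exploring the product automaton R × S from the start pair (A, p5), following both machines on each input symbol, reaches 5 state pairs: (A, p5), (D, p2), (B, p3), (F, p1), (E, p0).
R accepts in {A, C, E} and S accepts in {p0, p4, p5}. In every reachable pair the two components are either both accepting — (A, p5), (E, p0) — or both non-accepting, so no string is accepted by exactly one of the machines: L(R) \ L(S) and L(S) \ L(R) are both empty.
Hence every string is accepted by R iff it is accepted by S, and the two languages coincide.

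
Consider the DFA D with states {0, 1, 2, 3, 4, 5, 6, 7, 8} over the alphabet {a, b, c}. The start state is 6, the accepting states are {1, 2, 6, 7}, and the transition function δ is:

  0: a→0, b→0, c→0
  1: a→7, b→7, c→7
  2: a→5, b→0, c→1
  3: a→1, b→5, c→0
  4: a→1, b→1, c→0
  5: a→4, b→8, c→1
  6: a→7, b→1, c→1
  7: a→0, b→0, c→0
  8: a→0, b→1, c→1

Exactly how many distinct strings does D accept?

The useful subgraph on states {1, 6, 7} is acyclic, so L(D) is finite; the longest accepting path visits 3 useful states, giving maximum string length 2.
Counting accepting paths from 6 by length: 1 of length 0, 3 of length 1, 6 of length 2. Total 10.

10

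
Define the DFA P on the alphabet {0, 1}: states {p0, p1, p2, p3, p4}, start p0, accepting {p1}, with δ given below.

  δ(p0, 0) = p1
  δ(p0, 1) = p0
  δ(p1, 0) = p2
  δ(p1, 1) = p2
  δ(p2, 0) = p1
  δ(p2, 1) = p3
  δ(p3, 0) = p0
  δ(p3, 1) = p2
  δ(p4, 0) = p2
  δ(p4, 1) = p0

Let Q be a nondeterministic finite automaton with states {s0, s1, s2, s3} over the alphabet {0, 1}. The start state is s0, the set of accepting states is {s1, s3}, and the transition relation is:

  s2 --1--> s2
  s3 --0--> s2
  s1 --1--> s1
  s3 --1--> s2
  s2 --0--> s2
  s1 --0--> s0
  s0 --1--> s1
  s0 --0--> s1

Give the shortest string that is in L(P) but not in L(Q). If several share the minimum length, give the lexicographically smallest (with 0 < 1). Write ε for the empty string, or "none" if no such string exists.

The string 10 is accepted by P but not by Q.
No shorter string lies in the difference, and 10 is the lexicographically first length-2 string in L(P) \ L(Q).

10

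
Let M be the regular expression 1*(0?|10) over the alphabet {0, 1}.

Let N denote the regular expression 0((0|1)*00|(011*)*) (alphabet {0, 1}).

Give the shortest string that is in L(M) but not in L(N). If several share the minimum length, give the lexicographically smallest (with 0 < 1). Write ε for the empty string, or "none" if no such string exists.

The empty string ε is accepted by M but not by N.
Since ε is the unique shortest string, it is the required witness.

ε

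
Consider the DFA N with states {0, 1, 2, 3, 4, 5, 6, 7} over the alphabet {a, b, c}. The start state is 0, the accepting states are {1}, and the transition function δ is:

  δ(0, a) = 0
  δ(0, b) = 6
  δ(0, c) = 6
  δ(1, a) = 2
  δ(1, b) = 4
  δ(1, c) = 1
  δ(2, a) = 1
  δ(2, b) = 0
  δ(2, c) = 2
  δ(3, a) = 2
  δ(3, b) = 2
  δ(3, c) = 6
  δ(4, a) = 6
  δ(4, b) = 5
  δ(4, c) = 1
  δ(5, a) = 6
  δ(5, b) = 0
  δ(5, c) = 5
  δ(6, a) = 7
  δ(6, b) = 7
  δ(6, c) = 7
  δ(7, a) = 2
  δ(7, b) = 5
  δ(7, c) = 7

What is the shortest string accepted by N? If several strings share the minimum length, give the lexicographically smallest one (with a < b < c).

A breadth-first search from 0 reaches an accepting state first via the path 0 → 6 → 7 → 2 → 1 on input baaa.
No string of length < 4 is accepted (BFS exhausts all shorter strings without reaching an accepting state), and baaa is the lexicographically least accepting string of length 4.

baaa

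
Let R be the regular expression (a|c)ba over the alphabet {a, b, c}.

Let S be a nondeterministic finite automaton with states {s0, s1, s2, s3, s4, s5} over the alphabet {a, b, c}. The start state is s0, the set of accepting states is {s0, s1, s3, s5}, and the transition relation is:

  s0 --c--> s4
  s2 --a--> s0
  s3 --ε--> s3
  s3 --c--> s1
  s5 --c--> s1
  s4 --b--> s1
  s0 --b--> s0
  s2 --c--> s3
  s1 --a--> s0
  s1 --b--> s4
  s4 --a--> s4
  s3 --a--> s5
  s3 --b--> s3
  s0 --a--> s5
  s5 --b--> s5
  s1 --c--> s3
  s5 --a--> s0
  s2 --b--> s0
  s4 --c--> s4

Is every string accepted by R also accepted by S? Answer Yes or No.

Yes

Converting the expression R to a DFA (subset construction, then merging equivalent states) gives the minimal DFA with states {r0, r1, r2, r3, r4}, start state r0, accepting states {r4} and transitions r0: a→r1, b→r2, c→r1; r1: a→r2, b→r3, c→r2; r2: a→r2, b→r2, c→r2; r3: a→r4, b→r2, c→r2; r4: a→r2, b→r2, c→r2.
Exploring the product automaton R × S from the start pair (r0, s0), following both machines on each input symbol, reaches 11 state pairs: (r0, s0), (r1, s5), (r2, s0), (r1, s4), (r3, s5), (r2, s1), (r2, s5), (r2, s4), (r3, s1), (r4, s0), (r2, s3).
R accepts in {r4} and S accepts in {s0, s1, s3, s5}. The reachable pairs whose R-component is accepting are (r4, s0); in each of them the S-component is accepting too, so the product for L(R) \ L(S) (R-component accepting, S-component rejecting) has no reachable accepting pair and the difference is empty.
Hence every string in L(R) is also in L(S).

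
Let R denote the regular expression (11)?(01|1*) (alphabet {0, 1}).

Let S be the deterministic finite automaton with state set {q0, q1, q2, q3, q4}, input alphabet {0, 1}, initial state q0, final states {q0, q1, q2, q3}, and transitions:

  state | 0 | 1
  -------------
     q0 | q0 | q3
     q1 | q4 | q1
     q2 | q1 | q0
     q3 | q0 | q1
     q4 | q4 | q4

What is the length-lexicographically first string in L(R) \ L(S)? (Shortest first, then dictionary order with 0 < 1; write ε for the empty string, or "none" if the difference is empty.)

The string 1101 is accepted by R but not by S.
No shorter string lies in the difference, and 1101 is the lexicographically first length-4 string in L(R) \ L(S).

1101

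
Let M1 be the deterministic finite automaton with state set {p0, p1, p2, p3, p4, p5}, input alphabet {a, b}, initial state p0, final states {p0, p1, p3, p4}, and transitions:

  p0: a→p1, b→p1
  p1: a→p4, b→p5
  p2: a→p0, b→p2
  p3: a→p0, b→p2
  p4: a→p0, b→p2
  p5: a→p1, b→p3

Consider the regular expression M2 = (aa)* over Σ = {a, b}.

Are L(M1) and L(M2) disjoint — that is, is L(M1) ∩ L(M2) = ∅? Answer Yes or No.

No

The empty string ε is accepted by both M1 and M2.
Hence L(M1) ∩ L(M2) ≠ ∅.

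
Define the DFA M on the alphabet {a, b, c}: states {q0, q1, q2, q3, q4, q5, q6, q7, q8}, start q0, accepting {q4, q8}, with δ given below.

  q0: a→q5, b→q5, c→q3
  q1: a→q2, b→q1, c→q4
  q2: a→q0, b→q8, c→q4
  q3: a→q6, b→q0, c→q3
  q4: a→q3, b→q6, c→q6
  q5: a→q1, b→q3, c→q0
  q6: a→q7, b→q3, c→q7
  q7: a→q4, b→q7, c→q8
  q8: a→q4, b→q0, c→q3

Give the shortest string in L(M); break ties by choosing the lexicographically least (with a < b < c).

aac

A breadth-first search from q0 reaches an accepting state first via the path q0 → q5 → q1 → q4 on input aac.
No string of length < 3 is accepted (BFS exhausts all shorter strings without reaching an accepting state), and aac is the lexicographically least accepting string of length 3.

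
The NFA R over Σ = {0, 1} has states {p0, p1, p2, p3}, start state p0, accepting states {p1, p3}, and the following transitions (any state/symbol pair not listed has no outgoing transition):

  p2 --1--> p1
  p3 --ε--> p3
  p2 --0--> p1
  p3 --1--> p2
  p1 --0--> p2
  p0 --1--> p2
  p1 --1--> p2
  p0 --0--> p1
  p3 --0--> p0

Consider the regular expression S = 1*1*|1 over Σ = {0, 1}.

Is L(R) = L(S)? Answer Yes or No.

The string 0 is accepted by R but rejected by S.
So L(R) ≠ L(S).

No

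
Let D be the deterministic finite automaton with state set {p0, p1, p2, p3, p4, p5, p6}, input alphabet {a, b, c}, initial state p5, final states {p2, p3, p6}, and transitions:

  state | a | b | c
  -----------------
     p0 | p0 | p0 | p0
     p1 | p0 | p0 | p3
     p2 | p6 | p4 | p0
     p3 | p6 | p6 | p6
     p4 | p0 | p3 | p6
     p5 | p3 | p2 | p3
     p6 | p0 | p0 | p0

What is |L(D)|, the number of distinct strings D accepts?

15

The useful subgraph on states {p2, p3, p4, p5, p6} is acyclic, so L(D) is finite; the longest accepting path visits 5 useful states, giving maximum string length 4.
Counting accepting paths from p5 by length: 3 of length 1, 7 of length 2, 2 of length 3, 3 of length 4. Total 15.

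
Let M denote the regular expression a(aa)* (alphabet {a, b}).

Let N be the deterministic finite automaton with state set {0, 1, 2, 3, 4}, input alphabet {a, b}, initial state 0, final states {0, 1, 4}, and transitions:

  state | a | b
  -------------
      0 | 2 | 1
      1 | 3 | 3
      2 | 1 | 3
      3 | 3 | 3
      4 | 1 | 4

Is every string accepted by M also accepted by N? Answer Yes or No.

No

The string a is in L(M) but not in L(N).
So L(M) ⊄ L(N).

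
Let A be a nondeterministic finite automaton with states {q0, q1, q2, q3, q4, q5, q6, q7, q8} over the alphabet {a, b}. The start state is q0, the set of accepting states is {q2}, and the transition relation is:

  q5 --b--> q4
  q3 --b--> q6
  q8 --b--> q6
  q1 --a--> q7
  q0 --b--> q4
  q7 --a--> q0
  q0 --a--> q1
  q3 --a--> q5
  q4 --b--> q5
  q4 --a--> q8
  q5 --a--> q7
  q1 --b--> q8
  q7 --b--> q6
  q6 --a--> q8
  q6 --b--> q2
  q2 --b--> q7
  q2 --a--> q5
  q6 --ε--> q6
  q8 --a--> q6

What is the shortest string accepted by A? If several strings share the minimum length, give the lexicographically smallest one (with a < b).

A breadth-first search from q0 reaches an accepting state first via the path q0 → q1 → q7 → q6 → q2 on input aabb.
No string of length < 4 is accepted (BFS exhausts all shorter strings without reaching an accepting state), and aabb is the lexicographically least accepting string of length 4.

aabb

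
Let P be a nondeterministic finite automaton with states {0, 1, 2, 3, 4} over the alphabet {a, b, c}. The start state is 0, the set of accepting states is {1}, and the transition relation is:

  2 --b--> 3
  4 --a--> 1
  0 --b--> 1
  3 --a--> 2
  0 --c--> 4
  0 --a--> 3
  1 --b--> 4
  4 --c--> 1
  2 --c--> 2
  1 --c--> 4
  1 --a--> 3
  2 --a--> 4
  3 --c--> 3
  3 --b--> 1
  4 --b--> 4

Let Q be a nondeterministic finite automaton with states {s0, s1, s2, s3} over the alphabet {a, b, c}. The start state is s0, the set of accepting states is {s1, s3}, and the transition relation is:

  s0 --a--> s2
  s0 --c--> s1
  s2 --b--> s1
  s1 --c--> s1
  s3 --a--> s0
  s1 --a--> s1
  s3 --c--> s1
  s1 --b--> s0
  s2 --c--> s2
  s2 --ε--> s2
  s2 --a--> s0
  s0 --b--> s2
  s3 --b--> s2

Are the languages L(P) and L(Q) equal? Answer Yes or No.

The string b is accepted by P but rejected by Q.
So L(P) ≠ L(Q).

No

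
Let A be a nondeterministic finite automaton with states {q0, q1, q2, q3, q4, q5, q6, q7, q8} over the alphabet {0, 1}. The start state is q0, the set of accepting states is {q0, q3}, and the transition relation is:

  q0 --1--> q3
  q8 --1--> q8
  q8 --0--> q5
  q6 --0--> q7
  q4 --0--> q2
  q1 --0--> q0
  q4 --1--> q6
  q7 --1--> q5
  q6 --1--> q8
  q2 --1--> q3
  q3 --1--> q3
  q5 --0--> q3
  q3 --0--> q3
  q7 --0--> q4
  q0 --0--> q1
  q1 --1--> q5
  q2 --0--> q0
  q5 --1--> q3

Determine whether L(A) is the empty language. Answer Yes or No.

No

The empty string ε is accepted: the run q0 ends in the accepting state q0.
Since at least one string is accepted, L(A) is not empty.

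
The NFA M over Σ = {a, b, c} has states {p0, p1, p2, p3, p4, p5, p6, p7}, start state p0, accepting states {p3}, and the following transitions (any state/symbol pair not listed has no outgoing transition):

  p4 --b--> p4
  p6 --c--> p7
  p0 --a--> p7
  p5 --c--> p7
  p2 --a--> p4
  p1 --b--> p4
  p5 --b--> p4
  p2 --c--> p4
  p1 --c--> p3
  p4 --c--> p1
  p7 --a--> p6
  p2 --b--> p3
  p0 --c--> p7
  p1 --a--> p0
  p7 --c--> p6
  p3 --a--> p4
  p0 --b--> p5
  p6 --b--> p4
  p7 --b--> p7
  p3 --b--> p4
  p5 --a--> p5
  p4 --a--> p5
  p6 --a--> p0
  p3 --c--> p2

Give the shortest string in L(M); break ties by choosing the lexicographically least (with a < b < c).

bbcc

A breadth-first search from p0 reaches an accepting state first via the path p0 → p5 → p4 → p1 → p3 on input bbcc.
No string of length < 4 is accepted (BFS exhausts all shorter strings without reaching an accepting state), and bbcc is the lexicographically least accepting string of length 4.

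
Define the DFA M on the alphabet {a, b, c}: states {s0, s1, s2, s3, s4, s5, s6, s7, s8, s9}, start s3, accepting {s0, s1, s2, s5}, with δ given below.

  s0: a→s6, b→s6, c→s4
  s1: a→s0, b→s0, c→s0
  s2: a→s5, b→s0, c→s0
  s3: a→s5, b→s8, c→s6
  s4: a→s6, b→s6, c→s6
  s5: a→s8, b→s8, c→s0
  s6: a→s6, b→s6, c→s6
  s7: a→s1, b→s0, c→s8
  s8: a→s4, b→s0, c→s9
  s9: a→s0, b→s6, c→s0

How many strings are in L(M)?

The useful subgraph on states {s0, s3, s5, s8, s9} is acyclic, so L(M) is finite; the longest accepting path visits 5 useful states, giving maximum string length 4.
Counting accepting paths from s3 by length: 1 of length 1, 2 of length 2, 4 of length 3, 4 of length 4. Total 11.

11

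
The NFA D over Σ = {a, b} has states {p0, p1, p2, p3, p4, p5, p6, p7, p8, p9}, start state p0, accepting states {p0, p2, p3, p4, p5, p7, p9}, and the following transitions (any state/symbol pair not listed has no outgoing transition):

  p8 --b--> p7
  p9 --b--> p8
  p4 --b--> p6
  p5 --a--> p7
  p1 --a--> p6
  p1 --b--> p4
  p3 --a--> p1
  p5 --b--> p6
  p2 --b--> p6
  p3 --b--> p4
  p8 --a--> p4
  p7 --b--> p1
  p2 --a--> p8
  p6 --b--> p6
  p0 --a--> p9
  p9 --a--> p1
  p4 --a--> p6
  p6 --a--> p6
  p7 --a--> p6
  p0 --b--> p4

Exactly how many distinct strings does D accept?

7

The useful subgraph on states {p0, p1, p4, p7, p8, p9} is acyclic, so L(D) is finite; the longest accepting path visits 6 useful states, giving maximum string length 5.
Counting accepting paths from p0 by length: 1 of length 0, 2 of length 1, 3 of length 3, 1 of length 5. Total 7.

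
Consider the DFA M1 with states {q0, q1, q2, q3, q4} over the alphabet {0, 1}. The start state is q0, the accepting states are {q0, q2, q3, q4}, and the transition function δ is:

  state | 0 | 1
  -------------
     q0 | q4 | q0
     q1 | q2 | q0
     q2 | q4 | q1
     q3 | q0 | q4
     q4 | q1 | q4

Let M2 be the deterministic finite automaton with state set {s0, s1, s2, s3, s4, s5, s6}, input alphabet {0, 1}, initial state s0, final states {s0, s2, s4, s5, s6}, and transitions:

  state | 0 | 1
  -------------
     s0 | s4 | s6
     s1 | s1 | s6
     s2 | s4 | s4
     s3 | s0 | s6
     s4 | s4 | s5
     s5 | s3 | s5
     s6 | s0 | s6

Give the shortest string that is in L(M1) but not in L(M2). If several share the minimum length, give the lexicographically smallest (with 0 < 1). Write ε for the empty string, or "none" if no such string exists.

0010

The string 0010 is accepted by M1 but not by M2.
No shorter string lies in the difference, and 0010 is the lexicographically first length-4 string in L(M1) \ L(M2).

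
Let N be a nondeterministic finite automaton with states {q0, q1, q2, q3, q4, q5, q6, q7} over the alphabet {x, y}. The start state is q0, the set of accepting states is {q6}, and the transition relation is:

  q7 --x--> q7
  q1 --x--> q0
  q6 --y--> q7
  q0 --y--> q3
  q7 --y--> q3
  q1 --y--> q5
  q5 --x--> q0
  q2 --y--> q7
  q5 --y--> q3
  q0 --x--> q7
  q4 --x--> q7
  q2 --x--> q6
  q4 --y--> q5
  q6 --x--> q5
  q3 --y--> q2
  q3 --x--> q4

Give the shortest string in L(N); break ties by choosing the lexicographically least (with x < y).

yyx

A breadth-first search from q0 reaches an accepting state first via the path q0 → q3 → q2 → q6 on input yyx.
No string of length < 3 is accepted (BFS exhausts all shorter strings without reaching an accepting state), and yyx is the lexicographically least accepting string of length 3.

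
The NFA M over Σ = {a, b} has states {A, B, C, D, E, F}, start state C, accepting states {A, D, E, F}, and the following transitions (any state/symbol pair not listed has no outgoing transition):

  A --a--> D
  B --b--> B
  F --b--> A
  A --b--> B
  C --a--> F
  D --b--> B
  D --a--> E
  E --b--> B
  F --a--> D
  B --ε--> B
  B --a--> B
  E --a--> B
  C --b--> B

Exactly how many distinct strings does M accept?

The useful subgraph on states {A, C, D, E, F} is acyclic, so L(M) is finite; the longest accepting path visits 5 useful states, giving maximum string length 4.
Counting accepting paths from C by length: 1 of length 1, 2 of length 2, 2 of length 3, 1 of length 4. Total 6.

6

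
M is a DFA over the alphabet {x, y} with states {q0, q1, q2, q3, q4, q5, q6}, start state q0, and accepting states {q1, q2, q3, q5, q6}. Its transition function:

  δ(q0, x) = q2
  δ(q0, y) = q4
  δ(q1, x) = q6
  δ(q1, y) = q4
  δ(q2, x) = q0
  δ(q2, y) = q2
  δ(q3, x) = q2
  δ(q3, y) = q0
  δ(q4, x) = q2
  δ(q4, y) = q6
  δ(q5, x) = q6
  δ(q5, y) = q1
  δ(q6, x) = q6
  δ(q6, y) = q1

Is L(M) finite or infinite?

State q0 is reachable from the start and can reach an accepting state, and it lies on the cycle q0 → q2 → q0.
Traversing that cycle any number of times yields accepted strings of unbounded length, so the language is infinite.

infinite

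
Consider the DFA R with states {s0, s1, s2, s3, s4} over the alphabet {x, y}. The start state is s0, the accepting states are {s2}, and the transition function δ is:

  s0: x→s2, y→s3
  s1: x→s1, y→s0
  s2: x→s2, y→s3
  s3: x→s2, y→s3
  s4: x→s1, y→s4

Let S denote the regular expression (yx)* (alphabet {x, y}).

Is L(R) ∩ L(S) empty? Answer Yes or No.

The string yx is accepted by both R and S.
Hence L(R) ∩ L(S) ≠ ∅.

No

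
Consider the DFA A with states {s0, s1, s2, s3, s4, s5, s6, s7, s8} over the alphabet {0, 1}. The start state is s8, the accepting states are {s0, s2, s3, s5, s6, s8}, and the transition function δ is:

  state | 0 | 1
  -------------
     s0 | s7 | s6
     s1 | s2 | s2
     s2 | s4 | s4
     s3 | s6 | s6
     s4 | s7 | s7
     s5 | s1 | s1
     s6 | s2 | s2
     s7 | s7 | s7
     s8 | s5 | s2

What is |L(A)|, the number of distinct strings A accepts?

7

The useful subgraph on states {s1, s2, s5, s8} is acyclic, so L(A) is finite; the longest accepting path visits 4 useful states, giving maximum string length 3.
Counting accepting paths from s8 by length: 1 of length 0, 2 of length 1, 4 of length 3. Total 7.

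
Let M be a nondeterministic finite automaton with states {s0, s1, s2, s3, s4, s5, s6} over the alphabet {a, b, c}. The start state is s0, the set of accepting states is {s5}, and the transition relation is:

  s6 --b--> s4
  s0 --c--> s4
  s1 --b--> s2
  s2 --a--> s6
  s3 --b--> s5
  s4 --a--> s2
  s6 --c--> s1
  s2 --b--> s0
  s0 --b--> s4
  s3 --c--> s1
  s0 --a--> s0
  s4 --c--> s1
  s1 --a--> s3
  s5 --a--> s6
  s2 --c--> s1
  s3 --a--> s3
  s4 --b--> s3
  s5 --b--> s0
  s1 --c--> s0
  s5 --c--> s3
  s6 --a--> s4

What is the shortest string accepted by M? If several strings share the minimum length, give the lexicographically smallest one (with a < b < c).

bbb

A breadth-first search from s0 reaches an accepting state first via the path s0 → s4 → s3 → s5 on input bbb.
No string of length < 3 is accepted (BFS exhausts all shorter strings without reaching an accepting state), and bbb is the lexicographically least accepting string of length 3.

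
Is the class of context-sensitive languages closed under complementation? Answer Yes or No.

The context-sensitive languages are exactly NSPACE(n), and by the Immerman–Szelepcsényi theorem nondeterministic space classes (from log n up) are closed under complement.
So the context-sensitive languages are closed under complement.

Yes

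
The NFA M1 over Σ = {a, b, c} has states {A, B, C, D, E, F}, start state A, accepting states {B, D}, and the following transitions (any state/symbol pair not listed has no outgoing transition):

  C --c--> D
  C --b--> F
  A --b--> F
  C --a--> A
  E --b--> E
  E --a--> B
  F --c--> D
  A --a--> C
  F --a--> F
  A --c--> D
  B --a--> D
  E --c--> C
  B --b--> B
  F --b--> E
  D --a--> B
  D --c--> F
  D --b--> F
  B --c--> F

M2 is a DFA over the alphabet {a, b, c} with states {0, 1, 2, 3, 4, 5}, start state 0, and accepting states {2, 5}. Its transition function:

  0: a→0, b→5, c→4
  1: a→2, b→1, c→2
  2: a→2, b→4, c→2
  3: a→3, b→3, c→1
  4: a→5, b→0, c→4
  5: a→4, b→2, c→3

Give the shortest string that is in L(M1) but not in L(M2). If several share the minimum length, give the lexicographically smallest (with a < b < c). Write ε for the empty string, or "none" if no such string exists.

c

The string c is accepted by M1 but not by M2.
No shorter string lies in the difference, and c is the lexicographically first length-1 string in L(M1) \ L(M2).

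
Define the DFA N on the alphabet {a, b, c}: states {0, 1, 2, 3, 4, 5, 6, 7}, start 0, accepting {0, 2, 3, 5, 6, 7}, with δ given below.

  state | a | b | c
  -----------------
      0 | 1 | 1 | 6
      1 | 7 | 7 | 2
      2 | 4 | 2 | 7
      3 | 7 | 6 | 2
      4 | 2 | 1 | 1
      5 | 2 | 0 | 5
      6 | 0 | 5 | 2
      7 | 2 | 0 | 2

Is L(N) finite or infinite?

State 2 is reachable from the start and can reach an accepting state, and it lies on the cycle 2 → 2.
Traversing that cycle any number of times yields accepted strings of unbounded length, so the language is infinite.

infinite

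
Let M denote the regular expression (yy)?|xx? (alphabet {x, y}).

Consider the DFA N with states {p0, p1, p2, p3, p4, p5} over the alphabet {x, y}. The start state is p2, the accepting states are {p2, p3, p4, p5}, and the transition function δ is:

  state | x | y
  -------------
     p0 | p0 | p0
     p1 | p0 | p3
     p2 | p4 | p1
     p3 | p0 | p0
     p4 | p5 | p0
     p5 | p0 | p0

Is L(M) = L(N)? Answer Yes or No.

Converting the expression M to a DFA (subset construction, then merging equivalent states) gives the minimal DFA with states {m0, m1, m2, m3, m4}, start state m0, accepting states {m0, m1, m3} and transitions m0: x→m1, y→m2; m1: x→m3, y→m4; m2: x→m4, y→m3; m3: x→m4, y→m4; m4: x→m4, y→m4.
Exploring the product automaton M × N from the start pair (m0, p2), following both machines on each input symbol, reaches 6 state pairs: (m0, p2), (m1, p4), (m2, p1), (m3, p5), (m4, p0), (m3, p3).
M accepts in {m0, m1, m3} and N accepts in {p2, p3, p4, p5}. In every reachable pair the two components are either both accepting — (m0, p2), (m1, p4), (m3, p5), (m3, p3) — or both non-accepting, so no string is accepted by exactly one of the machines: L(M) \ L(N) and L(N) \ L(M) are both empty.
Hence every string is accepted by M iff it is accepted by N, and the two languages coincide.

Yes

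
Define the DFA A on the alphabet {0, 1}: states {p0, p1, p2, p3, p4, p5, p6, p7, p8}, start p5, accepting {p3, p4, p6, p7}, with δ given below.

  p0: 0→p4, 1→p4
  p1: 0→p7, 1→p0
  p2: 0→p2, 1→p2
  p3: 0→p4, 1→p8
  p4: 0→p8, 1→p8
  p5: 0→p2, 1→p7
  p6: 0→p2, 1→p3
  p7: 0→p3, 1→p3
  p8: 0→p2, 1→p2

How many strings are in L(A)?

The useful subgraph on states {p3, p4, p5, p7} is acyclic, so L(A) is finite; the longest accepting path visits 4 useful states, giving maximum string length 3.
Counting accepting paths from p5 by length: 1 of length 1, 2 of length 2, 2 of length 3. Total 5.

5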